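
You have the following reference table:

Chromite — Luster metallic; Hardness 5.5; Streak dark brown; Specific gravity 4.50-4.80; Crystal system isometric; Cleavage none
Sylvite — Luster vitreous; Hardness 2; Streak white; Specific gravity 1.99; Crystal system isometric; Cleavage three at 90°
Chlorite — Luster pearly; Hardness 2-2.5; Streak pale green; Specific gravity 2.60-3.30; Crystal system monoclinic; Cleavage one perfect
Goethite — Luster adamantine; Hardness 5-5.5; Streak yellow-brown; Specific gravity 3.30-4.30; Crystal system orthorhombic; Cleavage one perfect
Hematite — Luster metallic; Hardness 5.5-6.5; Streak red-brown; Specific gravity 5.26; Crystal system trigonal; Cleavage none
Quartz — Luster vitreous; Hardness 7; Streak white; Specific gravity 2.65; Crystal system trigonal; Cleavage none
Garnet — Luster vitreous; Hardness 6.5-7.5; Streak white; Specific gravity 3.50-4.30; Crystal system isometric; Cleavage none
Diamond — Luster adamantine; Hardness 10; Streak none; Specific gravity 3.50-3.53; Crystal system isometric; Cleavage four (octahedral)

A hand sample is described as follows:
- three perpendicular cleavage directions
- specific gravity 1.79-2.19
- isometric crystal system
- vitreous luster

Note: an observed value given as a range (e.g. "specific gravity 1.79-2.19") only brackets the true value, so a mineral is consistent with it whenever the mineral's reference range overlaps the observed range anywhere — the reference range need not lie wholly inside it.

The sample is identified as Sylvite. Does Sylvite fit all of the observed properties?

Three perpendicular cleavage directions — agrees with Sylvite (cleavage three at 90°).
Specific gravity 1.79-2.19 — agrees with Sylvite (SG 1.99).
Isometric crystal system — agrees with Sylvite (isometric system).
Vitreous luster — agrees with Sylvite (vitreous luster).
Every observed property is compatible with the reference values for Sylvite.

Consistent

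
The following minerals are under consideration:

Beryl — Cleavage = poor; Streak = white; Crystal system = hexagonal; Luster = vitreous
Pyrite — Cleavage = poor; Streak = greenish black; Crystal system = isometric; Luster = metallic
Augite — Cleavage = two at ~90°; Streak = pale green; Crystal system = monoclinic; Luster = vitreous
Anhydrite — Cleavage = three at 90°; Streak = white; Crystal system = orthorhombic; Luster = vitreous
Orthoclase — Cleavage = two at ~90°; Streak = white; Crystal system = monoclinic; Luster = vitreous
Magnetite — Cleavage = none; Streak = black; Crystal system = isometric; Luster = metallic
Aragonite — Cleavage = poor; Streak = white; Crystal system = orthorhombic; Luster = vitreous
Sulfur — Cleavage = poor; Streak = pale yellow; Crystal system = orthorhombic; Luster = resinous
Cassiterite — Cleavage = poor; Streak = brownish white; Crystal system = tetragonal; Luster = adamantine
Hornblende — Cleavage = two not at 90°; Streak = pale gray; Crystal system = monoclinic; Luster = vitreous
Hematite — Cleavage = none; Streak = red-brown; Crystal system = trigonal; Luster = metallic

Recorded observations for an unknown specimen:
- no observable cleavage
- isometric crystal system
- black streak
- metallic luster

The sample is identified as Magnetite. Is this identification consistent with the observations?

Consistent

No observable cleavage — is consistent with Magnetite (cleavage none).
Isometric crystal system — is consistent with Magnetite (isometric system).
Black streak — is consistent with Magnetite (black streak).
Metallic luster — is consistent with Magnetite (metallic luster).
Nothing contradicts Magnetite.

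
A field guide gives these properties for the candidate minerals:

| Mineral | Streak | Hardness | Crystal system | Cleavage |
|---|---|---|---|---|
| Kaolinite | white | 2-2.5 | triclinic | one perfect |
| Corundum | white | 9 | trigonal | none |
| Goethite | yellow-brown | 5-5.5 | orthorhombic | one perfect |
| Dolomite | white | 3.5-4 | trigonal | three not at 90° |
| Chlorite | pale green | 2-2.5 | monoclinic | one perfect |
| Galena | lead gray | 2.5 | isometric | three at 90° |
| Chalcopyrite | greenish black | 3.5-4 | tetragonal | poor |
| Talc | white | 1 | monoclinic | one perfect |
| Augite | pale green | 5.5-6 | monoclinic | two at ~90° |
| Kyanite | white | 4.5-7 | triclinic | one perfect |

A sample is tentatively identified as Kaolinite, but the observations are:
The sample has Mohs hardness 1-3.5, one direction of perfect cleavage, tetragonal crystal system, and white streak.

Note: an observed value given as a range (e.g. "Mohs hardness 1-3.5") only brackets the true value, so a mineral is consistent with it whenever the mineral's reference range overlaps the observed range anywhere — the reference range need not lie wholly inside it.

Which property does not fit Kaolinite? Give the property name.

crystal system

Mohs hardness 1-3.5: Kaolinite has hardness 2-2.5 — matches.
One direction of perfect cleavage: Kaolinite has cleavage one perfect — matches.
Tetragonal crystal system: Kaolinite has triclinic system — outside the reference range.
White streak: Kaolinite has white streak — matches.
Only the crystal system is inconsistent.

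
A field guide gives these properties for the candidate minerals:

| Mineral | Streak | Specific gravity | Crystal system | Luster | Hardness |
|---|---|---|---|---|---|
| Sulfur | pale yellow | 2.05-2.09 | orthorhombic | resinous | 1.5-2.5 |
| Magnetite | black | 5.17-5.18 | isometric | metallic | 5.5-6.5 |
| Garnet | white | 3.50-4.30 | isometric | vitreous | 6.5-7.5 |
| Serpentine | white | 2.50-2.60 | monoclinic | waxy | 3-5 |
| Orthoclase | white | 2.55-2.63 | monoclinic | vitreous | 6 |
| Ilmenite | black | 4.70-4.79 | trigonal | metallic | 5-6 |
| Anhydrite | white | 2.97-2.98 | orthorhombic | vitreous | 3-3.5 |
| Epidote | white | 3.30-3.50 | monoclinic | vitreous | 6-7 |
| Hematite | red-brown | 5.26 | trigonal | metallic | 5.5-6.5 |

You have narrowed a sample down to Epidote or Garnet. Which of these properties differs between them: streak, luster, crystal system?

Streak: both white — no difference.
Luster: both vitreous — no difference.
Crystal system: Epidote monoclinic, Garnet isometric — these differ.
Of the listed properties, crystal system is the one that separates them.

crystal system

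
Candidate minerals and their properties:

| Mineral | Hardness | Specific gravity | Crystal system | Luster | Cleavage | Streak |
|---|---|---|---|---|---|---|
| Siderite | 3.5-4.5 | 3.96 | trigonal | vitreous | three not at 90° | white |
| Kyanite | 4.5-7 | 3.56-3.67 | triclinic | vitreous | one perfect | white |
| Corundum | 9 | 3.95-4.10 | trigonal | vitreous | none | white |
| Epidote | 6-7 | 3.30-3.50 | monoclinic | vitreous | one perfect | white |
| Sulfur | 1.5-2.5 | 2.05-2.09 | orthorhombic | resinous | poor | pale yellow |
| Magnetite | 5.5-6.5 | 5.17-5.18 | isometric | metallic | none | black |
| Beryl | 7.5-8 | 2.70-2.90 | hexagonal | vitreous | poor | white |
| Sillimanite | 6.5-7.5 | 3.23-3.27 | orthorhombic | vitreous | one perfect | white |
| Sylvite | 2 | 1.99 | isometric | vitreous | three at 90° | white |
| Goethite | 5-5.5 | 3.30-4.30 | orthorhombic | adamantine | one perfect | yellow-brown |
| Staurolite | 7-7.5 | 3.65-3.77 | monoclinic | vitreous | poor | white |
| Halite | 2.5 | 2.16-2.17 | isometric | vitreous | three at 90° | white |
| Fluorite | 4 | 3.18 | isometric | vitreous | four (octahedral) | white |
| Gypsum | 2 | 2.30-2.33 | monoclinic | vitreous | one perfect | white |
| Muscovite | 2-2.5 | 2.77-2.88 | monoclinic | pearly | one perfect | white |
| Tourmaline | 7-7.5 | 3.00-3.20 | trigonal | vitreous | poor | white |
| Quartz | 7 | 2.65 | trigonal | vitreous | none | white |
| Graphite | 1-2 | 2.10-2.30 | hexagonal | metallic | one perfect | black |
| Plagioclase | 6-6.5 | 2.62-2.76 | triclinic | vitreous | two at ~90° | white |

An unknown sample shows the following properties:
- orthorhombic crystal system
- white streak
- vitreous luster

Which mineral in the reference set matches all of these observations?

Sillimanite

Orthorhombic crystal system — only Sulfur, Sillimanite, Goethite remain.
White streak — leaves Sillimanite.
Vitreous luster — all remaining candidates fit.
Sillimanite is the sole remaining match.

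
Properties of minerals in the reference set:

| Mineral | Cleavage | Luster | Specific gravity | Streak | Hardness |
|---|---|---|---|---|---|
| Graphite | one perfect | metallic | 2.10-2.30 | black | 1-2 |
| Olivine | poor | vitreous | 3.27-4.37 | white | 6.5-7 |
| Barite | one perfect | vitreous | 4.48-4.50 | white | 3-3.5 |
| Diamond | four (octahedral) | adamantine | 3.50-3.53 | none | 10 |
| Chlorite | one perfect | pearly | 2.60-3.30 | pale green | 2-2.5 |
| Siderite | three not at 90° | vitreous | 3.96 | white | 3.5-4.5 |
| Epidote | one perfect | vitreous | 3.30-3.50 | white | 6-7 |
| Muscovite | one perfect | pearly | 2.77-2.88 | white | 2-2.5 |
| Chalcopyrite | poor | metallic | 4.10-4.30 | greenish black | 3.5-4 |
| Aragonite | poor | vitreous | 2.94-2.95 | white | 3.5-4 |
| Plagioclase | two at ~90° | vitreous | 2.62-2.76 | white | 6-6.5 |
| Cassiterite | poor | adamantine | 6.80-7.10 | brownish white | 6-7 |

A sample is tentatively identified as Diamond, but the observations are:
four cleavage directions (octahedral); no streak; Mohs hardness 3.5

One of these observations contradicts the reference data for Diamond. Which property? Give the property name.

hardness

Four cleavage directions (octahedral): Diamond has cleavage four (octahedral) — consistent.
No streak: Diamond has no streak — consistent.
Mohs hardness 3.5: Diamond has hardness 10 — does not match.
The hardness is the one property that does not fit.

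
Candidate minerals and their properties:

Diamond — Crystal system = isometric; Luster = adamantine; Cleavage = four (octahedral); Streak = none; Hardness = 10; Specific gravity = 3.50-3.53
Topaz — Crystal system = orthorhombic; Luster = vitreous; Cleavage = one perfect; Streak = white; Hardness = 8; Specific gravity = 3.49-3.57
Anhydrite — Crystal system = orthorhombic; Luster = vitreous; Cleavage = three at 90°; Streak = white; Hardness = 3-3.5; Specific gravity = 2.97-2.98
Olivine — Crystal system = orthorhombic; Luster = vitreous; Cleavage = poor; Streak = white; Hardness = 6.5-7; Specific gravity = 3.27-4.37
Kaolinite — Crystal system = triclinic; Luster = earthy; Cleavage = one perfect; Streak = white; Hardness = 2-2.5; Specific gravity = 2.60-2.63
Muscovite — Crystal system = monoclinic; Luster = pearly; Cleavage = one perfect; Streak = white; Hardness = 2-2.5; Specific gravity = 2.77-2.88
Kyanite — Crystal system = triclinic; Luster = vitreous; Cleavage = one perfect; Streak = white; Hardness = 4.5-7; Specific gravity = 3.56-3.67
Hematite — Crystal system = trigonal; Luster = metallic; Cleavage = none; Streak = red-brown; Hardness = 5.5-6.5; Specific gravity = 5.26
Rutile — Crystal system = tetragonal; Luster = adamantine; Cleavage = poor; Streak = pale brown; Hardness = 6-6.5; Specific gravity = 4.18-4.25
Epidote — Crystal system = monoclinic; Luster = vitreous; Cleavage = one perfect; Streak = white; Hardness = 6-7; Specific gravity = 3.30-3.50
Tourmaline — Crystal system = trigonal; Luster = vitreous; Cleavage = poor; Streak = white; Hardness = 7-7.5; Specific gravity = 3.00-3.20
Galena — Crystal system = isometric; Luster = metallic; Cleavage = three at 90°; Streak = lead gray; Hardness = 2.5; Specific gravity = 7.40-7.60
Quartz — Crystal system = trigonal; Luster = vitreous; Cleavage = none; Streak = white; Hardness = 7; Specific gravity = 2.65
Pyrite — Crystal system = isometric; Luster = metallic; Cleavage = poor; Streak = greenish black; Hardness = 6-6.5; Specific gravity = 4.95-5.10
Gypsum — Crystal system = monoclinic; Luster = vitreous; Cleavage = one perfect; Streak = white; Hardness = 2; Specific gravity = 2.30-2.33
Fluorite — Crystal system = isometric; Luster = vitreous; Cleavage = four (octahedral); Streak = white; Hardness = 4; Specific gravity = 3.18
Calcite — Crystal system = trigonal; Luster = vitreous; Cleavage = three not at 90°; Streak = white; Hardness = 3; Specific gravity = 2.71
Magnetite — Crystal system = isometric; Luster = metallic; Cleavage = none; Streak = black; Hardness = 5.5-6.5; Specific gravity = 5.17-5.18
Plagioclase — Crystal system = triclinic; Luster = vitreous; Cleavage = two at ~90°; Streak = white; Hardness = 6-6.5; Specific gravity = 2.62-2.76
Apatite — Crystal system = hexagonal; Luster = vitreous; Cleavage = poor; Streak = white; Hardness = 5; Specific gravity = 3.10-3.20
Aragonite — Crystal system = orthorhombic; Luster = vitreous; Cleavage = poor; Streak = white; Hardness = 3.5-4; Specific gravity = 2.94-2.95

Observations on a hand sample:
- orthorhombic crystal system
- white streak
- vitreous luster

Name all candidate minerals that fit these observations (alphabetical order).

Orthorhombic crystal system: only Topaz, Anhydrite, Olivine, Aragonite remain.
White streak: consistent with all remaining minerals.
Vitreous luster: consistent with all remaining minerals.
Consistent with every observation: Anhydrite, Aragonite, Olivine, Topaz.

Anhydrite, Aragonite, Olivine, Topaz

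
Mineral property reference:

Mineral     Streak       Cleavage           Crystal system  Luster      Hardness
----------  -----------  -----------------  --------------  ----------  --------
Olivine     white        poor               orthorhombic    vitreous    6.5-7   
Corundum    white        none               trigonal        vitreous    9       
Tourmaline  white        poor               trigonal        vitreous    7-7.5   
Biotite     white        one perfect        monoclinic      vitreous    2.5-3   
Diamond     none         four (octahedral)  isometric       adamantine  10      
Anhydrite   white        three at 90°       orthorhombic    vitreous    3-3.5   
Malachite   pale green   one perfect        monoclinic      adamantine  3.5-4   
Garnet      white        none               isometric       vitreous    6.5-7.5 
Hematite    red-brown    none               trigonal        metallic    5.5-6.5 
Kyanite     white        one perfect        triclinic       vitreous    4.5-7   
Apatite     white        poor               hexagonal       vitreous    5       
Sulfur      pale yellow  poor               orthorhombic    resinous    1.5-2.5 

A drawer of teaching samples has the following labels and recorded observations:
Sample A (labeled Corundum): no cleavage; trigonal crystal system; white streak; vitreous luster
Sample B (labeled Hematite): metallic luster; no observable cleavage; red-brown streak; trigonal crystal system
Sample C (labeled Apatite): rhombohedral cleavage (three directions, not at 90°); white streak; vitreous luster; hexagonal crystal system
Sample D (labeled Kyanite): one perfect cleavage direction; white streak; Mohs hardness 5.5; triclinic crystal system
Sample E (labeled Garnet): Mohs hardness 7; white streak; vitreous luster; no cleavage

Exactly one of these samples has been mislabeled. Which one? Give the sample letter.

Sample A: observations are consistent with Corundum.
Sample B: observations are consistent with Hematite.
Sample C: rhombohedral cleavage (three directions, not at 90°) is outside the reference for Apatite (cleavage poor) — mislabeled.
Sample D: observations are consistent with Kyanite.
Sample E: observations are consistent with Garnet.
The mislabeled specimen is C.

C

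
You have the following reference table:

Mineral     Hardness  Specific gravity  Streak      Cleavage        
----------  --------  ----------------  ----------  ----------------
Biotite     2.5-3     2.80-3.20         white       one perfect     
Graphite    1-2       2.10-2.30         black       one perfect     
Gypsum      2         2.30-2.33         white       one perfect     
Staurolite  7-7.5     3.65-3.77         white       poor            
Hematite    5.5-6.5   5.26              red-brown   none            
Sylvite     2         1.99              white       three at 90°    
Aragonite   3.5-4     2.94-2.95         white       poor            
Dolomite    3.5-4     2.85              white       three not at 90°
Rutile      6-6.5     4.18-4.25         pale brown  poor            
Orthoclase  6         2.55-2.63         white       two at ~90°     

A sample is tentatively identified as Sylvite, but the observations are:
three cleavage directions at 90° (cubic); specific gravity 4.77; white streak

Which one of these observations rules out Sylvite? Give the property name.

Three cleavage directions at 90° (cubic): Sylvite has cleavage three at 90° — agrees.
Specific gravity 4.77: Sylvite has SG 1.99 — outside the reference range.
White streak: Sylvite has white streak — agrees.
Only the specific gravity is inconsistent.

specific gravity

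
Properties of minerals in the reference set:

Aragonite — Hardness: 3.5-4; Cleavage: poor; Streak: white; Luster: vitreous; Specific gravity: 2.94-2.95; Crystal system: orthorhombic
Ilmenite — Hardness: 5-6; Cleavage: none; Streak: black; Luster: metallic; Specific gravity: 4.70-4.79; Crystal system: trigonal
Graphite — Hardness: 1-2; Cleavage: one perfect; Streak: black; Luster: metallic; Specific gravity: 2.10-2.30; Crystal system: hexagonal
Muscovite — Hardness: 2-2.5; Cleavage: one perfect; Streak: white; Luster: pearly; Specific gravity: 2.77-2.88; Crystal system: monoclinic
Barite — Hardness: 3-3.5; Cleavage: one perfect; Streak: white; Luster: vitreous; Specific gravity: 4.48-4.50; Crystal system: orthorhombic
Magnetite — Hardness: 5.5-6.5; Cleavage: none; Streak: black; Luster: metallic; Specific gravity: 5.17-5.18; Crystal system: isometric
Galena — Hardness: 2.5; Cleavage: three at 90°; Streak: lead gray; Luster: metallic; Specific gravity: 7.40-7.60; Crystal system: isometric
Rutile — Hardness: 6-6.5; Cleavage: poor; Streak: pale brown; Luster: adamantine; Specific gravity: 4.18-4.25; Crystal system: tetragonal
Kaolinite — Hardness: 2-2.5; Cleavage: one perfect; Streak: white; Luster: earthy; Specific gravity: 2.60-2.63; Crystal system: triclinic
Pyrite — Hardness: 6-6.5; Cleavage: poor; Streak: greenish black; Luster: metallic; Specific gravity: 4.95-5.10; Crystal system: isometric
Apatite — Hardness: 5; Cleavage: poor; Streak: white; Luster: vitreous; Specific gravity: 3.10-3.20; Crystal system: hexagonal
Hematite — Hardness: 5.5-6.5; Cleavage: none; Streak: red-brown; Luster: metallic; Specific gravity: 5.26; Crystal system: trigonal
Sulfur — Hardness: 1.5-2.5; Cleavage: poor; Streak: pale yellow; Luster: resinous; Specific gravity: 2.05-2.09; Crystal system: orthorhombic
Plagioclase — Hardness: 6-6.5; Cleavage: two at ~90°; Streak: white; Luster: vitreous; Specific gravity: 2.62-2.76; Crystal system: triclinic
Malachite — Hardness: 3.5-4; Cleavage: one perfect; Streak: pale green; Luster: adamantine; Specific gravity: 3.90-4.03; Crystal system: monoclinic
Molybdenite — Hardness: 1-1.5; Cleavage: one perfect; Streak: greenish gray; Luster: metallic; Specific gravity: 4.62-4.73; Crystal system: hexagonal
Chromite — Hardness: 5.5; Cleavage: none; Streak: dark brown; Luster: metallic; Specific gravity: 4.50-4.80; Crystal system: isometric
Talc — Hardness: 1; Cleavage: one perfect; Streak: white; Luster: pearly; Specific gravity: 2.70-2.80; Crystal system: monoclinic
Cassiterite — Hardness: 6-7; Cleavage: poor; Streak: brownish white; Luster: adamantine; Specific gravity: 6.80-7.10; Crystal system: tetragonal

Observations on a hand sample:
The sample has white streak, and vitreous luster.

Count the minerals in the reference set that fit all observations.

White streak — leaves Aragonite, Muscovite, Barite, Kaolinite, Apatite, Plagioclase, Talc.
Vitreous luster rules out Muscovite, Kaolinite, Talc.
The minerals that satisfy all observations are Apatite, Aragonite, Barite, Plagioclase.
That is 4 minerals.

4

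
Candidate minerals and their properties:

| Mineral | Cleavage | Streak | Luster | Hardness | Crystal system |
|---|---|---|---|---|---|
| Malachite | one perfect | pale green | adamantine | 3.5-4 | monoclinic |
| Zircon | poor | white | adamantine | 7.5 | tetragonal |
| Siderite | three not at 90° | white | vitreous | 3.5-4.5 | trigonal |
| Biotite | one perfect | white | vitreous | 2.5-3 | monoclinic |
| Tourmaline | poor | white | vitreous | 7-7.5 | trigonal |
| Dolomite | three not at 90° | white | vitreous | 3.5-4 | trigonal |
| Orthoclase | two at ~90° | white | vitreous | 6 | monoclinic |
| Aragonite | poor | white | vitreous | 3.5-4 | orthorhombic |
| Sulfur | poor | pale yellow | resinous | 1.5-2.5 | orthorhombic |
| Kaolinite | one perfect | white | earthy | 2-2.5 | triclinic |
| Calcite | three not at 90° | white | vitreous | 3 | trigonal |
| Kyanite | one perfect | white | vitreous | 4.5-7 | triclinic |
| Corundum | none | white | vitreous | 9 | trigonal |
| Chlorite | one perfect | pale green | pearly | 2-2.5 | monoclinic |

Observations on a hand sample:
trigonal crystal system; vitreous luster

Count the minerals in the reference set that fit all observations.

Trigonal crystal system — only Siderite, Tourmaline, Dolomite, Calcite, Corundum remain.
Vitreous luster — no further eliminations.
The minerals that satisfy all observations are Calcite, Corundum, Dolomite, Siderite, Tourmaline.
That is 5 minerals.

5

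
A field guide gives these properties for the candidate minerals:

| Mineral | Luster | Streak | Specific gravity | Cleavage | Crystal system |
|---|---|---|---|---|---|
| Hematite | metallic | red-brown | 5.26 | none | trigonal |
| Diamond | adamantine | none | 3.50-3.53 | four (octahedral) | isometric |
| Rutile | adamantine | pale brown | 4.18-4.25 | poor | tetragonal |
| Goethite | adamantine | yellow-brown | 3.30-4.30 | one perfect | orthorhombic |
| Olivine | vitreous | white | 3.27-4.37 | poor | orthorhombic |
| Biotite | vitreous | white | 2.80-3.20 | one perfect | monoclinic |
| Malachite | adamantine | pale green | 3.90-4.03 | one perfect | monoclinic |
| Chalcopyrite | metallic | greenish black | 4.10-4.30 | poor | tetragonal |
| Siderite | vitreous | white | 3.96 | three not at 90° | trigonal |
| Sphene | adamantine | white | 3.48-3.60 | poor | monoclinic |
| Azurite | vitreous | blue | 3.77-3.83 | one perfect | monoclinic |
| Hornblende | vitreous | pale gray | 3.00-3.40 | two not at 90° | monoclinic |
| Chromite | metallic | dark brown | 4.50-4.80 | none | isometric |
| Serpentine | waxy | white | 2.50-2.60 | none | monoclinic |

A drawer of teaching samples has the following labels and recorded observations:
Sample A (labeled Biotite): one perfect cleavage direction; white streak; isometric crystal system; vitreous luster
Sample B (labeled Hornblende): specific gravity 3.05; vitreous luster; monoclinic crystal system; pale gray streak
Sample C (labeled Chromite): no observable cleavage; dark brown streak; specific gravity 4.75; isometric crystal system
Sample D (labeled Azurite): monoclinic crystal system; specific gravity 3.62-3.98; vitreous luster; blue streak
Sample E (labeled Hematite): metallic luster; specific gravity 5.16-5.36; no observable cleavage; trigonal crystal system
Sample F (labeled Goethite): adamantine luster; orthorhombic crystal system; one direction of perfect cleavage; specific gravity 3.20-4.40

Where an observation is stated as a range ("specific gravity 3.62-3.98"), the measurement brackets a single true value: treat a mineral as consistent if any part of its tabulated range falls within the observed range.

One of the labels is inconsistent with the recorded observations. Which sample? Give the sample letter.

A

Sample A: isometric crystal system is outside the reference for Biotite (monoclinic system) — mislabeled.
Sample B: every observation is compatible with the reference values for Hornblende.
Sample C: every observation is compatible with the reference values for Chromite.
Sample D: every observation is compatible with the reference values for Azurite.
Sample E: every observation is compatible with the reference values for Hematite.
Sample F: every observation is compatible with the reference values for Goethite.
Sample A is the mislabeled one.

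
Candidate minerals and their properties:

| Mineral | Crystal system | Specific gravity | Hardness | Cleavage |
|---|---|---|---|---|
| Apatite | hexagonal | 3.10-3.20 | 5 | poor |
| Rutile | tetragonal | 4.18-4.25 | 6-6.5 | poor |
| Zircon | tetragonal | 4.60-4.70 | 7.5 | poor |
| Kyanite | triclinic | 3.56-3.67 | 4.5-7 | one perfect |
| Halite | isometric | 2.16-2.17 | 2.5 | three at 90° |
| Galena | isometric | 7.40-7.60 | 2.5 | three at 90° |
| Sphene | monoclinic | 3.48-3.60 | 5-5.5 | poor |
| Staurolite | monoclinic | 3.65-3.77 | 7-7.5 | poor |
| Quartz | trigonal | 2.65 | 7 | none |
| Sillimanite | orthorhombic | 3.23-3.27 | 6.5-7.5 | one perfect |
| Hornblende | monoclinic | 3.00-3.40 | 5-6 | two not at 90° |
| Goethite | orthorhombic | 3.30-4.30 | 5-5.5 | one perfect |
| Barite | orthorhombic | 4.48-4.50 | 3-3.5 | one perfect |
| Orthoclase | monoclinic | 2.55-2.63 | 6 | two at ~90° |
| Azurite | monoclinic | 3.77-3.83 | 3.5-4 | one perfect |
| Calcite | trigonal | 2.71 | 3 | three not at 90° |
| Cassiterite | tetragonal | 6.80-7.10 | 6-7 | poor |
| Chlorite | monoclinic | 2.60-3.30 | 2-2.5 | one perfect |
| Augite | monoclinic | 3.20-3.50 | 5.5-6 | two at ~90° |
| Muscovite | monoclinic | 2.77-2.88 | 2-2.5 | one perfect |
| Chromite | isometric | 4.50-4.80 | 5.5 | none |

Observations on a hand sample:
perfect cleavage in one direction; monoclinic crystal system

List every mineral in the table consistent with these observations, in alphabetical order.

Perfect cleavage in one direction: Kyanite, Sillimanite, Goethite, Barite, Azurite, Chlorite, Muscovite remain.
Monoclinic crystal system: Azurite, Chlorite, Muscovite remain.
Consistent with every observation: Azurite, Chlorite, Muscovite.

Azurite, Chlorite, Muscovite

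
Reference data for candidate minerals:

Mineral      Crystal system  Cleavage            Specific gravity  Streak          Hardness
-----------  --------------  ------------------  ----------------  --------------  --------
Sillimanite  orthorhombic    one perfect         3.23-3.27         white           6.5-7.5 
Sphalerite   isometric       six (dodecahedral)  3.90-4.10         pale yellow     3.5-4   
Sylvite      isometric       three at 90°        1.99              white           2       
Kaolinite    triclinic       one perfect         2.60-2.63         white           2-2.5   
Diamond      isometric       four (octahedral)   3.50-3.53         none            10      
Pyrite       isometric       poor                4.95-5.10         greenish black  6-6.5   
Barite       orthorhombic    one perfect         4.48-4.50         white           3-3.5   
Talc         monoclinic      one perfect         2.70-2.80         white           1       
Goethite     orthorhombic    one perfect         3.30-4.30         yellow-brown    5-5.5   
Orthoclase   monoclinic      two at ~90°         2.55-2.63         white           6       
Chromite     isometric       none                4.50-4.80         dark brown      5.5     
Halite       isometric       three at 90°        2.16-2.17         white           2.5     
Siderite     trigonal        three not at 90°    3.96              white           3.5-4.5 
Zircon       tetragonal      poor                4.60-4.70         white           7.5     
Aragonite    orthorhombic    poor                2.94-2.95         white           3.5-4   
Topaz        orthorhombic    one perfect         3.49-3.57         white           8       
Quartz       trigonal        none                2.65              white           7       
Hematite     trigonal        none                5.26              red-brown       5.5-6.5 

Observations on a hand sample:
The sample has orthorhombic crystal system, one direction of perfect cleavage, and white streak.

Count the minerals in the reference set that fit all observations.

Orthorhombic crystal system: narrows the field to Sillimanite, Barite, Goethite, Aragonite, Topaz.
One direction of perfect cleavage rules out Aragonite.
White streak is inconsistent with Goethite.
Consistent with every observation: Barite, Sillimanite, Topaz.
That is 3 minerals.

3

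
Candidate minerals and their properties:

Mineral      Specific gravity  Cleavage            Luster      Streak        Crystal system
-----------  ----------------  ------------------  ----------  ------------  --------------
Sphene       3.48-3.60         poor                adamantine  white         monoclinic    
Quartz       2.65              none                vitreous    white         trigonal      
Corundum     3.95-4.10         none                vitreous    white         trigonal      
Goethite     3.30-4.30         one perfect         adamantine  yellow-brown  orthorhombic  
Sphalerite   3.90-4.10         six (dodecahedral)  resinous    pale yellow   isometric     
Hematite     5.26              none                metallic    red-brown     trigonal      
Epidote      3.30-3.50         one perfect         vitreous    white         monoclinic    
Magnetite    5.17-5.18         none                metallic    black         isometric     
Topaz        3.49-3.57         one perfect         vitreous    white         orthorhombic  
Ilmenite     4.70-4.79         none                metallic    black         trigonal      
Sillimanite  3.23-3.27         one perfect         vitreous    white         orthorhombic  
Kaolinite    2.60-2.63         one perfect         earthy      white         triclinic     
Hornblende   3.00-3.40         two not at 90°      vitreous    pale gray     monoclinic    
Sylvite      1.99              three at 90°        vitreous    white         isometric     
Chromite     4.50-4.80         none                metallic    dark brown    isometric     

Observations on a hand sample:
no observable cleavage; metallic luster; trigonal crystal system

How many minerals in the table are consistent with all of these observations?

2

No observable cleavage — Quartz, Corundum, Hematite, Magnetite, Ilmenite, Chromite remain.
Metallic luster excludes Quartz, Corundum.
Trigonal crystal system rules out Magnetite, Chromite.
The minerals that satisfy all observations are Hematite, Ilmenite.
That is 2 minerals.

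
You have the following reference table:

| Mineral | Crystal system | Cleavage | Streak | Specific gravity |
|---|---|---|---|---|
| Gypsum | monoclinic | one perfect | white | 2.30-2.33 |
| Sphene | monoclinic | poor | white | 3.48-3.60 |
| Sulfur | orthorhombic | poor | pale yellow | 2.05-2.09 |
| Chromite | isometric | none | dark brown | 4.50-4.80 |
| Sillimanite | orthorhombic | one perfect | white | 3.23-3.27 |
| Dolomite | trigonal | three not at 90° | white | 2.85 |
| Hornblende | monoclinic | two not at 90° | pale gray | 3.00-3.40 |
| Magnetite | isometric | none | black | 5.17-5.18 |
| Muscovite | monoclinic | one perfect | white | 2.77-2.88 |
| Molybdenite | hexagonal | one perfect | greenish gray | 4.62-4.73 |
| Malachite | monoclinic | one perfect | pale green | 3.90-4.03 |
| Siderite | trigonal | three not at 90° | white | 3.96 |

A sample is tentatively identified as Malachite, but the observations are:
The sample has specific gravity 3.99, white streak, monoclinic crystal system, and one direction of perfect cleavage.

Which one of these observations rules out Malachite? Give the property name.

Specific gravity 3.99: Malachite has SG 3.90-4.03 — within range.
White streak: Malachite has pale green streak — inconsistent.
Monoclinic crystal system: Malachite has monoclinic system — within range.
One direction of perfect cleavage: Malachite has cleavage one perfect — within range.
Everything matches except the streak.

streak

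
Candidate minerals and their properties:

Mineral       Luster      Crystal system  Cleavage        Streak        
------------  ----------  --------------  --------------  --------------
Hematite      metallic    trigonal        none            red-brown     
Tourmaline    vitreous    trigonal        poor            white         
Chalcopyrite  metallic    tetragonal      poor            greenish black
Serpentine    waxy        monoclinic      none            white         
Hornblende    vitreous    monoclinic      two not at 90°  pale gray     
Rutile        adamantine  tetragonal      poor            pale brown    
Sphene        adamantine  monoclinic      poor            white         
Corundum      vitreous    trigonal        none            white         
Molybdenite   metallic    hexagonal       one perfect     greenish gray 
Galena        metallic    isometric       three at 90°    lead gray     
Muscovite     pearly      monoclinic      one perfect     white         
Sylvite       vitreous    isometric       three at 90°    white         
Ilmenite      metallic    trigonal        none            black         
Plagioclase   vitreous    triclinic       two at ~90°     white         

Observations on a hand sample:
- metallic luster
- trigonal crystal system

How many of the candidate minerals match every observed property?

Metallic luster — only Hematite, Chalcopyrite, Molybdenite, Galena, Ilmenite remain.
Trigonal crystal system — only Hematite, Ilmenite remain.
Consistent with every observation: Hematite, Ilmenite.
That is 2 minerals.

2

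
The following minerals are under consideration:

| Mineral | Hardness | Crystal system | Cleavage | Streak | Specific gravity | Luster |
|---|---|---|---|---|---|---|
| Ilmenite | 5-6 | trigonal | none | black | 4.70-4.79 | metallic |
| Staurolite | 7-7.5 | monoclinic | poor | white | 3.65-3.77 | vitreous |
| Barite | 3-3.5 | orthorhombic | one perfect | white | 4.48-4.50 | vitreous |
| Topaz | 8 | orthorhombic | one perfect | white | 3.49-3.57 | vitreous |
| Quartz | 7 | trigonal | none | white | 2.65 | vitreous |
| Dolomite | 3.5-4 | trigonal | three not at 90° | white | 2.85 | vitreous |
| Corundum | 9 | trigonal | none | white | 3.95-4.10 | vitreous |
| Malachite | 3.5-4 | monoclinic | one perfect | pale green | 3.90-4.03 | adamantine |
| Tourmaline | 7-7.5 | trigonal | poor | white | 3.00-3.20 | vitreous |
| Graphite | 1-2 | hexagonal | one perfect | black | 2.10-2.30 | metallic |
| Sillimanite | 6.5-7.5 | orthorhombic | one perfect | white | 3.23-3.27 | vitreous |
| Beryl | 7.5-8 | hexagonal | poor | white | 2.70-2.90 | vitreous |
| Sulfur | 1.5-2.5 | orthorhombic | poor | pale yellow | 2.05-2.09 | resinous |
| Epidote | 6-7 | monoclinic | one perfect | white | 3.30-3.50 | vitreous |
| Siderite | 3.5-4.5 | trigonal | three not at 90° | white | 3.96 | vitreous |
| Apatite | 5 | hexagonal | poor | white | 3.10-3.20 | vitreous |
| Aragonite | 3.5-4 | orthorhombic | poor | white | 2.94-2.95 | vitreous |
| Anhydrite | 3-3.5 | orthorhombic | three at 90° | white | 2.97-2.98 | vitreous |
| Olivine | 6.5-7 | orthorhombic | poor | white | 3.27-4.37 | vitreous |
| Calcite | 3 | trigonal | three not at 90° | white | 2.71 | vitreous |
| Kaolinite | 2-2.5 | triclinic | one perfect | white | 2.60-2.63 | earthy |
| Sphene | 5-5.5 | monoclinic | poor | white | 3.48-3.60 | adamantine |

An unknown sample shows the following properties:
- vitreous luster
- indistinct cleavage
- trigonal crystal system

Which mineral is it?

Tourmaline

Vitreous luster excludes Ilmenite, Malachite, Graphite, Sulfur, Kaolinite, Sphene.
Indistinct cleavage: Staurolite, Tourmaline, Beryl, Apatite, Aragonite, Olivine remain.
Trigonal crystal system: only Tourmaline remains.
Only Tourmaline satisfies all observations.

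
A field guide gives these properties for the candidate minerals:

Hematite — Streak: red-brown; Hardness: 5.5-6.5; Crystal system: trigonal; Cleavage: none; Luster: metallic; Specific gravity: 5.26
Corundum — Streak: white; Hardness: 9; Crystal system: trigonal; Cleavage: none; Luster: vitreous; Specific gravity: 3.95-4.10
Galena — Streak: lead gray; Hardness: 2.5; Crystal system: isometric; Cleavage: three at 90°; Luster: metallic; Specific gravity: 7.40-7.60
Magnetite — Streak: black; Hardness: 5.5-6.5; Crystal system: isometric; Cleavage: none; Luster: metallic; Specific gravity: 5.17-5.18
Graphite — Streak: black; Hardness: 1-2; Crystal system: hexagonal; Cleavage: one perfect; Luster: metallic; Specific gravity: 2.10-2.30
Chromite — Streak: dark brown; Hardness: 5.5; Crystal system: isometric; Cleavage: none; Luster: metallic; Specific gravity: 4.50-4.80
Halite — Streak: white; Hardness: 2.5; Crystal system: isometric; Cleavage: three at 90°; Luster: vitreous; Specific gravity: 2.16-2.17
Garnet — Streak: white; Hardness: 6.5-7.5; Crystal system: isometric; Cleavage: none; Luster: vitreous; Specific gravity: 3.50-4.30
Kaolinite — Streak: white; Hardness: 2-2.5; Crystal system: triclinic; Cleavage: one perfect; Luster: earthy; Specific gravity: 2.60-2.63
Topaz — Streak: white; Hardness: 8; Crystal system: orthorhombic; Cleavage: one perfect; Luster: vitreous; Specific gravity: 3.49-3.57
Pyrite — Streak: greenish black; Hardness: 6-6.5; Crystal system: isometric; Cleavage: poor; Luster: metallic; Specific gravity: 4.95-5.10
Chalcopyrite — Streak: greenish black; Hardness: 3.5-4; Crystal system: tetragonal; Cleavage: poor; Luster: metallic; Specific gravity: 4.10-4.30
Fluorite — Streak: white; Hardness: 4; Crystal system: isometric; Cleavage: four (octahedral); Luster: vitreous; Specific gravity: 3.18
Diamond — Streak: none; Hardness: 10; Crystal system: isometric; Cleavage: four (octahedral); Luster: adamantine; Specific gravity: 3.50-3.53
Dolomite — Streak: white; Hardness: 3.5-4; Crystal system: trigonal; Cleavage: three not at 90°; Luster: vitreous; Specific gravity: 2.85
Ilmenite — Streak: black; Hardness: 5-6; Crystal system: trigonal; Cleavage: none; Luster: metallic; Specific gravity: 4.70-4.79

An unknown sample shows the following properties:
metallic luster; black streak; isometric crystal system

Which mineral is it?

Metallic luster — Hematite, Galena, Magnetite, Graphite, Chromite, Pyrite, Chalcopyrite, Ilmenite remain.
Black streak — only Magnetite, Graphite, Ilmenite remain.
Isometric crystal system — only Magnetite remains.
The only mineral consistent with every observation is Magnetite.

Magnetite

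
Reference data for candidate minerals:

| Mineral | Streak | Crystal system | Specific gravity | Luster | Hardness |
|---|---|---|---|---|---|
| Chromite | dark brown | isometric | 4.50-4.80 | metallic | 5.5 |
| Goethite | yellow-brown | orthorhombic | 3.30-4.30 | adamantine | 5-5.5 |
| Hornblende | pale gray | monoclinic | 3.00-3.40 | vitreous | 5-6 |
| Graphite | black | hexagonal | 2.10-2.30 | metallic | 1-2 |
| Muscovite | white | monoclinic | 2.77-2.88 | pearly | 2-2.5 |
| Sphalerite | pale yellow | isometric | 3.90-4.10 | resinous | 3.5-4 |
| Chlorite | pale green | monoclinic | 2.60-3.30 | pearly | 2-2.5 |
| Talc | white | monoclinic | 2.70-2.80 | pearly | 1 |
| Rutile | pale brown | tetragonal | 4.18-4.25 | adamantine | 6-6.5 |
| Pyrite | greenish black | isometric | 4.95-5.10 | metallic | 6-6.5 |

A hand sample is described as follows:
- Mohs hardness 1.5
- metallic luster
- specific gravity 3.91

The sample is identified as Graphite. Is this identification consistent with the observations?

No

Mohs hardness 1.5 — fits Graphite (hardness 1-2).
Metallic luster — fits Graphite (metallic luster).
Specific gravity 3.91 — Graphite has SG 2.10-2.30; which does not match.
Specific gravity alone is enough to reject Graphite.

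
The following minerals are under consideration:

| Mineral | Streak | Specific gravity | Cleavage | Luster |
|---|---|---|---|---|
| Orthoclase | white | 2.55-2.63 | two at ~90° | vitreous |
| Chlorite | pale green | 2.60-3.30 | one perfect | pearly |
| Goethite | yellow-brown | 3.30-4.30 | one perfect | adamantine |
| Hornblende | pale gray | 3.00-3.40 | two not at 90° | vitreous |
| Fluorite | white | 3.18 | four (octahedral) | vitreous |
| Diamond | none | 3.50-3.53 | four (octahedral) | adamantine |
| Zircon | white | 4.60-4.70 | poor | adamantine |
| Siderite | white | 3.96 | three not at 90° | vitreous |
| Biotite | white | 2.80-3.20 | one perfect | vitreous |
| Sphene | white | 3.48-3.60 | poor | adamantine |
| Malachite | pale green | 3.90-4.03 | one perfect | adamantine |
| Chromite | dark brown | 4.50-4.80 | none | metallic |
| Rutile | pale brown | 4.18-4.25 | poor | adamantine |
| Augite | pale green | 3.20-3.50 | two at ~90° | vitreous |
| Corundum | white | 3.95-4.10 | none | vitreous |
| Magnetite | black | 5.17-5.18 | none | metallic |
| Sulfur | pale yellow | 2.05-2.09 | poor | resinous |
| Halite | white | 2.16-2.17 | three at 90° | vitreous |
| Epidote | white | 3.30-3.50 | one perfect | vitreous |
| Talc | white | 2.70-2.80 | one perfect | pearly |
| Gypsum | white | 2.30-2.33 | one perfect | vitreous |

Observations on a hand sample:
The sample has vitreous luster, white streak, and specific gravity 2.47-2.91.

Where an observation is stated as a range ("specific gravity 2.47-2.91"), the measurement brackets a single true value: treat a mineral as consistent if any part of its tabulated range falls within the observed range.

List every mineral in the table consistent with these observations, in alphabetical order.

Vitreous luster: only Orthoclase, Hornblende, Fluorite, Siderite, Biotite, Augite, Corundum, Halite, Epidote, Gypsum remain.
White streak eliminates Hornblende, Augite.
Specific gravity 2.47-2.91: only Orthoclase, Biotite remain.
Remaining candidates: Biotite, Orthoclase.

Biotite, Orthoclase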